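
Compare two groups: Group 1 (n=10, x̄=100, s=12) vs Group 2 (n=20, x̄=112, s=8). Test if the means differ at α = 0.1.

Pooled sp = 9.47. t = -3.271, df = 28. Critical t = ±1.701. Reject H₀.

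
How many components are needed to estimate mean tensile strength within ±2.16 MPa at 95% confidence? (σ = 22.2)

n = (z*σ/E)² = (1.96×22.2/2.16)² = 405.8 → n = 406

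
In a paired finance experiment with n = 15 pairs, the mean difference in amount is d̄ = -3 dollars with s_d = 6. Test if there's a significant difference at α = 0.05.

t = d̄/(s_d/√n) = -3/(6/√15) = -1.936. df = 14, critical t = ±2.145. Fail to reject H₀.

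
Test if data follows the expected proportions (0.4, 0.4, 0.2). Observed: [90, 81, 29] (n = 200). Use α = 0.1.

Expected: [80.0, 80.0, 40.0]. χ² = 4.287. df = 2, critical = 4.605. Fail to reject H₀.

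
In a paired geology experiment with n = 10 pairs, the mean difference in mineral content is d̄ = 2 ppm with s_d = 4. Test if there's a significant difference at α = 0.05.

t = d̄/(s_d/√n) = 2/(4/√10) = 1.581. df = 9, critical t = ±2.262. Fail to reject H₀.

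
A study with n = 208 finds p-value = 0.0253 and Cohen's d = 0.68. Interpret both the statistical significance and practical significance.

Statistically significant (p = 0.0253 < 0.05). Cohen's d = 0.68 indicates a medium effect size. Both statistical and practical significance should be considered.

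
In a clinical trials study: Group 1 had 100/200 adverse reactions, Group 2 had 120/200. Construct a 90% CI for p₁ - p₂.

p̂₁ = 0.5, p̂₂ = 0.6. Difference = -0.1. CI = (-0.181, -0.019)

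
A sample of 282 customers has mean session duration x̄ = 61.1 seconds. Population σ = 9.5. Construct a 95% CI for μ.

CI = x̄ ± z*(σ/√n) = 61.1 ± 1.96(9.5/√282) = 61.1 ± 1.11 = (59.99, 62.21)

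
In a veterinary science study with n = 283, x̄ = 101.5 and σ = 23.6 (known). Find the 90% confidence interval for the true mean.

CI = x̄ ± z*(σ/√n) = 101.5 ± 1.645(23.6/√283) = 101.5 ± 2.31 = (99.19, 103.81)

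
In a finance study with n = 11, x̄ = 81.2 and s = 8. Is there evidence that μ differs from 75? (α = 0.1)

t = (x̄ - μ₀)/(s/√n) = (81.2 - 75)/(8/√11) = 2.57. df = 10, critical t = ±1.812. Reject H₀.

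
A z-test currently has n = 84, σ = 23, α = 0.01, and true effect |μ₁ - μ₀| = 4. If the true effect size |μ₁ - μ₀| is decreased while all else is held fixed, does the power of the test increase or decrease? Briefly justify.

Power decreases: a smaller true effect decreases the non-centrality λ = |μ₁ - μ₀|/(σ/√n).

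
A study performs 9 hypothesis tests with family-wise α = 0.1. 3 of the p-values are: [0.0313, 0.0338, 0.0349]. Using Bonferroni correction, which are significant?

Bonferroni α = 0.1/9 = 0.01111. None of the given p-values are significant.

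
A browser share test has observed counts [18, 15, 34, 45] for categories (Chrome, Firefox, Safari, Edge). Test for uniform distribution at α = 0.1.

Expected = 28 each. χ² = Σ(O-E)²/E = 21.214. df = 3, critical value = 6.251. Reject H₀.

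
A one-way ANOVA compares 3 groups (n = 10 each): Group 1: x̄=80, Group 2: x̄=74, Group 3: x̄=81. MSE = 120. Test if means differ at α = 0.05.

Grand mean = 78.33. SS_between = 286.67, MS_between = 143.33. F = 1.194, F_crit ≈ 3.354. Fail to reject H₀.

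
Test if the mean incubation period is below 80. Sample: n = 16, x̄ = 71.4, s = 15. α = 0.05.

t = (71.4 - 80)/(15/√16) = -2.293, df = 15. Critical t = -1.753. Reject H₀.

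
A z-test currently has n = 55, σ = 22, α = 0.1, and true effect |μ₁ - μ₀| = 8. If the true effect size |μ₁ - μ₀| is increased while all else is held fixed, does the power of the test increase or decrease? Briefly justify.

Power increases: a larger true effect increases the non-centrality λ = |μ₁ - μ₀|/(σ/√n).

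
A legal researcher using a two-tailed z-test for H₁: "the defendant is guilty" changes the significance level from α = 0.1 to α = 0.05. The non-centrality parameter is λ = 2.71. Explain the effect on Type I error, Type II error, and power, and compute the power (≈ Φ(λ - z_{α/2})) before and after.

Decreasing α from 0.1 to 0.05:
• Type I error rate decreases (α is the Type I rate by definition).
• Critical value moves from z_{α/2} = 1.645 to 1.96, so power = Φ(λ - z_{α/2}) goes from Φ(2.71 - 1.645) = 0.857 to Φ(2.71 - 1.96) = 0.773.
• Type II error rate β = 1 - power therefore increases (0.143 → 0.227).
Appropriate when false positives are costly — here, convicting an innocent person.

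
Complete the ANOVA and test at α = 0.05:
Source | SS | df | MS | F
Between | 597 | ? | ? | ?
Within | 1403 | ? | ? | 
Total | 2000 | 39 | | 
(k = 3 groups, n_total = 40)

df_between = 2, df_within = 37. MS_between = 298.5, MS_within = 37.92. F = 7.872, F_crit ≈ 3.252. Reject H₀.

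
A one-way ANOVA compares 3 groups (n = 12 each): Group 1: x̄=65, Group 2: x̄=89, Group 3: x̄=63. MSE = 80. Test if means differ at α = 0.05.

Grand mean = 72.33. SS_between = 5024.0, MS_between = 2512.0. F = 31.4, F_crit ≈ 3.285. Reject H₀.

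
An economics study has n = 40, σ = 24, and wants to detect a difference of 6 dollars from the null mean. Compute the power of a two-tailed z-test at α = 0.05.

SE = σ/√n = 24/√40 = 3.795. Non-centrality λ = d/SE = 6/3.795 = 1.581. Power ≈ Φ(λ - z_{α/2}) = Φ(1.581 - 1.96) = Φ(-0.379) = 0.352.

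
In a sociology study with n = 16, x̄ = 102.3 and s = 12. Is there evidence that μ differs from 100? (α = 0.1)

t = (x̄ - μ₀)/(s/√n) = (102.3 - 100)/(12/√16) = 0.767. df = 15, critical t = ±1.753. Fail to reject H₀.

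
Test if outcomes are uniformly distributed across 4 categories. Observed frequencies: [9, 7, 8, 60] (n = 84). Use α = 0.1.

Expected = 21 each. χ² = Σ(O-E)²/E = 96.667. df = 3, critical value = 6.251. Reject H₀.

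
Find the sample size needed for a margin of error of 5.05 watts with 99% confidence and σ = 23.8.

n = (z*σ/E)² = (2.576×23.8/5.05)² = 147.4 → n = 148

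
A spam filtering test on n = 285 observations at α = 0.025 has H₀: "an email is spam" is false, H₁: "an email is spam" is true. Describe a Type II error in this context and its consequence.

Type II error: failing to reject H₀ when it is false — concluding that an email is spam is not supported when in fact it is. Consequence: a spam email lands in the inbox.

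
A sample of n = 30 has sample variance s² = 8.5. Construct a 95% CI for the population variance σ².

df = 29. χ²_{0.025} = 45.722, χ²_{0.975} = 16.047. CI for σ² = ((n-1)s²/χ²_{α/2}, (n-1)s²/χ²_{1-α/2}) = (29·8.5/45.722, 29·8.5/16.047) = (5.39, 15.36)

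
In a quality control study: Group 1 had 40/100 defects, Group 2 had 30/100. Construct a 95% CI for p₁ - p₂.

p̂₁ = 0.4, p̂₂ = 0.3. Difference = 0.1. CI = (-0.031, 0.231)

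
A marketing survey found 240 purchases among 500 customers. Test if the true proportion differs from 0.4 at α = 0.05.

p̂ = 0.48, p₀ = 0.4. z = (p̂ - p₀)/√(p₀(1-p₀)/n) = 3.651. Critical: ±1.96. Reject H₀.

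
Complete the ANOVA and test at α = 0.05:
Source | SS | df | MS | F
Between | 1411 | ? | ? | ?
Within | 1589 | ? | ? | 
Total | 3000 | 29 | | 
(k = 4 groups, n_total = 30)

df_between = 3, df_within = 26. MS_between = 470.33, MS_within = 61.12. F = 7.696, F_crit ≈ 2.975. Reject H₀.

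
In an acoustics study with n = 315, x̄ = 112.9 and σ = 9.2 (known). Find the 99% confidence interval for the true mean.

CI = x̄ ± z*(σ/√n) = 112.9 ± 2.576(9.2/√315) = 112.9 ± 1.34 = (111.56, 114.24)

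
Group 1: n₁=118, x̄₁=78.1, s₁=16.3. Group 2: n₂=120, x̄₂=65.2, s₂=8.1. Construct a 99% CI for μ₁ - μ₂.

Difference = 12.9. SE = √(16.3²/118 + 8.1²/120) = 1.673. CI = (8.59, 17.21)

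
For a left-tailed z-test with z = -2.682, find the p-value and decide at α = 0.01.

p = P(Z < -2.682) = Φ(-2.682) ≈ 0.0037. Since p < 0.01, reject H₀ (significant) at α = 0.01.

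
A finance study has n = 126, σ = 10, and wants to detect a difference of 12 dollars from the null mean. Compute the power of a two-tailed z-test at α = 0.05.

SE = σ/√n = 10/√126 = 0.891. Non-centrality λ = d/SE = 12/0.891 = 13.47. Power ≈ Φ(λ - z_{α/2}) = Φ(13.47 - 1.96) = Φ(11.51) = 1.0.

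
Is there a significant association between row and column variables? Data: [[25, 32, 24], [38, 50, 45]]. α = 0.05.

χ² = 0.414. df = 2, critical = 5.991. Fail to reject H₀. No evidence of dependence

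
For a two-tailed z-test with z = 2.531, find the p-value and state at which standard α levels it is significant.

p = 2·P(Z > |2.531|) = 2·(1 - Φ(2.531)) ≈ 0.0114. Significant at α = 0.1; Significant at α = 0.05.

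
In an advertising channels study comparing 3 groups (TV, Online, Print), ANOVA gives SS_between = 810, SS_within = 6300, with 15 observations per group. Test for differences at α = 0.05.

df_between = 2, df_within = 42. F = MS_between/MS_within = 405.0/150.0 = 2.7. F_crit ≈ 3.22. Fail to reject H₀.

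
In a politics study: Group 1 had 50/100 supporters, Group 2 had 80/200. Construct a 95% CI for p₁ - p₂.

p̂₁ = 0.5, p̂₂ = 0.4. Difference = 0.1. CI = (-0.019, 0.219)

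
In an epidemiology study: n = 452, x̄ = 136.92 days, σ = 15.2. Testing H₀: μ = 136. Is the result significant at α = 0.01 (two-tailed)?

z = (136.92 - 136)/(15.2/√452) = 1.287. Since |z| ≤ 2.576, not significant at α = 0.01.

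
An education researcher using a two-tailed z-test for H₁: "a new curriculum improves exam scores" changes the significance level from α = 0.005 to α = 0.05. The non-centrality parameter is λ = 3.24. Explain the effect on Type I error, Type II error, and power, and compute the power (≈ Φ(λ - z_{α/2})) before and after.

Increasing α from 0.005 to 0.05:
• Type I error rate increases (α is the Type I rate by definition).
• Critical value moves from z_{α/2} = 2.807 to 1.96, so power = Φ(λ - z_{α/2}) goes from Φ(3.24 - 2.807) = 0.667 to Φ(3.24 - 1.96) = 0.9.
• Type II error rate β = 1 - power therefore decreases (0.333 → 0.1).
Appropriate when false negatives are costly — here, keeping the old curriculum when the new one would have helped students.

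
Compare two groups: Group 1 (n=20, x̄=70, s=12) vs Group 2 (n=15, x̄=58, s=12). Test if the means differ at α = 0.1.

Pooled sp = 12.0. t = 2.928, df = 33. Critical t = ±1.692. Reject H₀.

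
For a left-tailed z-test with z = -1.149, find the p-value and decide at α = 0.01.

p = P(Z < -1.149) = Φ(-1.149) ≈ 0.1253. Since p ≥ 0.01, fail to reject H₀ (not significant) at α = 0.01.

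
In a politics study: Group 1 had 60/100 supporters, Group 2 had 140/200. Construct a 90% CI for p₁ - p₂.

p̂₁ = 0.6, p̂₂ = 0.7. Difference = -0.1. CI = (-0.197, -0.003)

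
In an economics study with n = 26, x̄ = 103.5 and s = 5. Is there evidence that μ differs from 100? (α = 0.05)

t = (x̄ - μ₀)/(s/√n) = (103.5 - 100)/(5/√26) = 3.569. df = 25, critical t = ±2.06. Reject H₀.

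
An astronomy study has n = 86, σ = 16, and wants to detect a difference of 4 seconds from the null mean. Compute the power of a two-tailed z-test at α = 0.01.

SE = σ/√n = 16/√86 = 1.725. Non-centrality λ = d/SE = 4/1.725 = 2.318. Power ≈ Φ(λ - z_{α/2}) = Φ(2.318 - 2.576) = Φ(-0.258) = 0.398.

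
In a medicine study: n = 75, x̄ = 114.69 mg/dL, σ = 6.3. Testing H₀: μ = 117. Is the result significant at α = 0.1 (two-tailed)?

z = (114.69 - 117)/(6.3/√75) = -3.175. Since |z| > 1.645, significant at α = 0.1.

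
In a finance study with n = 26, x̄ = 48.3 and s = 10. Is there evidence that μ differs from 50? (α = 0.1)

t = (x̄ - μ₀)/(s/√n) = (48.3 - 50)/(10/√26) = -0.867. df = 25, critical t = ±1.708. Fail to reject H₀.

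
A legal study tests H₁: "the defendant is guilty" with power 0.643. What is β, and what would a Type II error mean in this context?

β = 1 - power = 1 - 0.643 = 0.357. A Type II error is failing to reject H₀ when H₀ is false (false negative) — here, failing to conclude that the defendant is guilty when in fact it is true. Consequence: acquitting a guilty person.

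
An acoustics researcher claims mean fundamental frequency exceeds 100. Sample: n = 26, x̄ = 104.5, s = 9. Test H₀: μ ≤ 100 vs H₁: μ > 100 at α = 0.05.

t = (104.5 - 100)/(9/√26) = 2.55, df = 25. Critical t = 1.708. Reject H₀.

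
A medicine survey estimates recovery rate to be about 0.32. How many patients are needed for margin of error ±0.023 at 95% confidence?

n = z²p(1-p)/E² = 1.96²×0.32×0.68/0.023² = 1580.2 → n = 1581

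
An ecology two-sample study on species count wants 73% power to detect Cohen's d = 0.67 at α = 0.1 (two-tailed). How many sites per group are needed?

z_{α/2} = 1.645, z_β = Φ⁻¹(0.73) = 0.613. For medium effect (d = 0.67): n per group = 2(z_{α/2} + z_β)²/d² = 2(1.645 + 0.613)²/0.67² = 22.7 → 23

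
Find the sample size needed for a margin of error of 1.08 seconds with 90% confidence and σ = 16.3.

n = (z*σ/E)² = (1.645×16.3/1.08)² = 616.4 → n = 617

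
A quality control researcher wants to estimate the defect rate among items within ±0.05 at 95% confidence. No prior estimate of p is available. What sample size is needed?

Conservative approach: use p = 0.5 (maximizes p(1-p) = 0.25). n = z²(0.25)/E² = 1.96²×0.25/0.05² = 384.2 → n = 385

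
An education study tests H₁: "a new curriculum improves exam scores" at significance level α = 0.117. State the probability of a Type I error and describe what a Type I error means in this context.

P(Type I error) = α = 0.117. A Type I error is rejecting H₀ when H₀ is actually true (false positive) — here, concluding that a new curriculum improves exam scores when in fact this is not the case. Consequence: adopting a curriculum that gives no real benefit — disruption for nothing.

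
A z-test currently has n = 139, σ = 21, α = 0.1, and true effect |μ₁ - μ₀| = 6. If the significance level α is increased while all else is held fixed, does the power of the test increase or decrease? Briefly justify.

Power increases: a larger α lowers the critical value, so more of the H₁ sampling distribution falls in the rejection region.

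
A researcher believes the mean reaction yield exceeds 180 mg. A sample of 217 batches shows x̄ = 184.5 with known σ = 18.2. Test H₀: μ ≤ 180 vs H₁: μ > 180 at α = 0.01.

z = 3.642. Critical value: 2.33. Reject H₀.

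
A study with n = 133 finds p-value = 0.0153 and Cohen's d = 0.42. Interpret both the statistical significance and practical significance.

Statistically significant (p = 0.0153 < 0.05). Cohen's d = 0.42 indicates a small effect size. Both statistical and practical significance should be considered.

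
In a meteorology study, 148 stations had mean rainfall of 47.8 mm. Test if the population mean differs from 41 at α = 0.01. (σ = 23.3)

z = (x̄ - μ₀)/(σ/√n) = (47.8 - 41)/(23.3/√148) = 3.55. Critical value: ±2.576. Since |3.55| > 2.576, Reject H₀.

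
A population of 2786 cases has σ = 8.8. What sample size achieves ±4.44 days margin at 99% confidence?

Without FPC: n₀ = (2.576×8.8/4.44)² = 26.067. With FPC: n = n₀N/(n₀+N-1) = 25.8 → n = 26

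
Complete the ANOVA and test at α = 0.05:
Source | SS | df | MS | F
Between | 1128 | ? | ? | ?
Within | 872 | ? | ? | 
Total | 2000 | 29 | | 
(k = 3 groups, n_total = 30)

df_between = 2, df_within = 27. MS_between = 564.0, MS_within = 32.3. F = 17.463, F_crit ≈ 3.354. Reject H₀.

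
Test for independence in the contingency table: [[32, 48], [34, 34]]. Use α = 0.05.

χ² = 1.488. df = 1, critical = 3.841. Fail to reject H₀. No evidence of dependence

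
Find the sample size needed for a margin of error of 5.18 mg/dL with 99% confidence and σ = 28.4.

n = (z*σ/E)² = (2.576×28.4/5.18)² = 199.5 → n = 200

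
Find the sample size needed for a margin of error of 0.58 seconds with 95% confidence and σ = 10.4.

n = (z*σ/E)² = (1.96×10.4/0.58)² = 1235.2 → n = 1236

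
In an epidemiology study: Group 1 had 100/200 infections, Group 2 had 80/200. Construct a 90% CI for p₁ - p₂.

p̂₁ = 0.5, p̂₂ = 0.4. Difference = 0.1. CI = (0.019, 0.181)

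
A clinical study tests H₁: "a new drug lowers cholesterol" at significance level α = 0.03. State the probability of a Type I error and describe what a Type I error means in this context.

P(Type I error) = α = 0.03. A Type I error is rejecting H₀ when H₀ is actually true (false positive) — here, concluding that a new drug lowers cholesterol when in fact this is not the case. Consequence: approving an ineffective drug — patients take a useless medication and may skip effective alternatives.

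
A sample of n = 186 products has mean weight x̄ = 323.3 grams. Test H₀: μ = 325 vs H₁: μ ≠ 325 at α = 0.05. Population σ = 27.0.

z = (x̄ - μ₀)/(σ/√n) = (323.3 - 325)/(27.0/√186) = -0.859. Critical value: ±1.96. Since |-0.859| ≤ 1.96, Fail to reject H₀.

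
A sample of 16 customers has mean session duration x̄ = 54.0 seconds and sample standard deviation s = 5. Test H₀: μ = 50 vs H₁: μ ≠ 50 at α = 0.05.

t = (x̄ - μ₀)/(s/√n) = (54.0 - 50)/(5/√16) = 3.2. df = 15, critical t = ±2.131. Reject H₀.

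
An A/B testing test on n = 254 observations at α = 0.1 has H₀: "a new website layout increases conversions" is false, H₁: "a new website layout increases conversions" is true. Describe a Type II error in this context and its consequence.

Type II error: failing to reject H₀ when it is false — concluding that a new website layout increases conversions is not supported when in fact it is. Consequence: discarding a layout that would have improved conversions — lost revenue.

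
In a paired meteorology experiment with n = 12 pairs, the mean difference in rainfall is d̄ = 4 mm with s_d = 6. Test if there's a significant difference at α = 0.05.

t = d̄/(s_d/√n) = 4/(6/√12) = 2.309. df = 11, critical t = ±2.201. Reject H₀.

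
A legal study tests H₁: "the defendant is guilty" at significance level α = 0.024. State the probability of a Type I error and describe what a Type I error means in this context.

P(Type I error) = α = 0.024. A Type I error is rejecting H₀ when H₀ is actually true (false positive) — here, concluding that the defendant is guilty when in fact this is not the case. Consequence: convicting an innocent person.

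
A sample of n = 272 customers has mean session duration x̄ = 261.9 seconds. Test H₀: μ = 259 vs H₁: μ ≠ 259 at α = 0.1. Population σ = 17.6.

z = (x̄ - μ₀)/(σ/√n) = (261.9 - 259)/(17.6/√272) = 2.718. Critical value: ±1.645. Since |2.718| > 1.645, Reject H₀.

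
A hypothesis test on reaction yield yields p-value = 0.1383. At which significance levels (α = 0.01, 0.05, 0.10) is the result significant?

p = 0.1383. Not significant at any of the given levels.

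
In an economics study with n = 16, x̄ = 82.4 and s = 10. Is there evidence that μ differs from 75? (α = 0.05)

t = (x̄ - μ₀)/(s/√n) = (82.4 - 75)/(10/√16) = 2.96. df = 15, critical t = ±2.131. Reject H₀.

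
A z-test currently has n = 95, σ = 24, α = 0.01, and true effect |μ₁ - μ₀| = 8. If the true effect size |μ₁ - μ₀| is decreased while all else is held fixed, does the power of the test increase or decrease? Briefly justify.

Power decreases: a smaller true effect decreases the non-centrality λ = |μ₁ - μ₀|/(σ/√n).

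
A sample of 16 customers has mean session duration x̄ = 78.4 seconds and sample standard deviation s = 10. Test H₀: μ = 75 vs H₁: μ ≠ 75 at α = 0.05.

t = (x̄ - μ₀)/(s/√n) = (78.4 - 75)/(10/√16) = 1.36. df = 15, critical t = ±2.131. Fail to reject H₀.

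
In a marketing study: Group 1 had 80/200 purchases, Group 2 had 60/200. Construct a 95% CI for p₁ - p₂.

p̂₁ = 0.4, p̂₂ = 0.3. Difference = 0.1. CI = (0.007, 0.193)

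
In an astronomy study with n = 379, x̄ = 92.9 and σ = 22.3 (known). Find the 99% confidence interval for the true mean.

CI = x̄ ± z*(σ/√n) = 92.9 ± 2.576(22.3/√379) = 92.9 ± 2.95 = (89.95, 95.85)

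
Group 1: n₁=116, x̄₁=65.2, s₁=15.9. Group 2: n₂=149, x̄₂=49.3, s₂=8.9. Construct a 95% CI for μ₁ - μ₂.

Difference = 15.9. SE = √(15.9²/116 + 8.9²/149) = 1.647. CI = (12.67, 19.13)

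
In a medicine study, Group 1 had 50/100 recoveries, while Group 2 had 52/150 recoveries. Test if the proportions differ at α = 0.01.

p̂₁ = 0.5, p̂₂ = 0.347, pooled p̂ = 0.408. z = 2.417. Critical: ±2.576. Fail to reject H₀.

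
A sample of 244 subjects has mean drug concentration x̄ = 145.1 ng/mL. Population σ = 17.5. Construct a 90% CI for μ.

CI = x̄ ± z*(σ/√n) = 145.1 ± 1.645(17.5/√244) = 145.1 ± 1.84 = (143.26, 146.94)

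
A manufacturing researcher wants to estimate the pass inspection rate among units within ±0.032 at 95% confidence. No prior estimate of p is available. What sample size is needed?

Conservative approach: use p = 0.5 (maximizes p(1-p) = 0.25). n = z²(0.25)/E² = 1.96²×0.25/0.032² = 937.9 → n = 938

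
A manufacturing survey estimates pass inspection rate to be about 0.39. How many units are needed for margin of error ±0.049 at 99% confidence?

n = z²p(1-p)/E² = 2.576²×0.39×0.61/0.049² = 657.5 → n = 658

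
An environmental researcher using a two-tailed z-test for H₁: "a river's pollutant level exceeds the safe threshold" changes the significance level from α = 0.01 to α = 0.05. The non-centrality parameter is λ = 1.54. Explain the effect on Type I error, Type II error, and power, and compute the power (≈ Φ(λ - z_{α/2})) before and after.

Increasing α from 0.01 to 0.05:
• Type I error rate increases (α is the Type I rate by definition).
• Critical value moves from z_{α/2} = 2.576 to 1.96, so power = Φ(λ - z_{α/2}) goes from Φ(1.54 - 2.576) = 0.15 to Φ(1.54 - 1.96) = 0.337.
• Type II error rate β = 1 - power therefore decreases (0.85 → 0.663).
Appropriate when false negatives are costly — here, allowing unsafe pollution to continue.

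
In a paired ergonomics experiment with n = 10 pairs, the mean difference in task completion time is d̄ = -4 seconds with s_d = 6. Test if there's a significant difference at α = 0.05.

t = d̄/(s_d/√n) = -4/(6/√10) = -2.108. df = 9, critical t = ±2.262. Fail to reject H₀.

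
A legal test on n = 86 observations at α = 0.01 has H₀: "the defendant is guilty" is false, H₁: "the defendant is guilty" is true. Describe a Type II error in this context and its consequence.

Type II error: failing to reject H₀ when it is false — concluding that the defendant is guilty is not supported when in fact it is. Consequence: acquitting a guilty person.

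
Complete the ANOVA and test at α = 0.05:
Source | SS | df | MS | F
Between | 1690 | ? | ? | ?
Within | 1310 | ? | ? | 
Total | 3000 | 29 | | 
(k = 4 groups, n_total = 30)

df_between = 3, df_within = 26. MS_between = 563.33, MS_within = 50.38. F = 11.181, F_crit ≈ 2.975. Reject H₀.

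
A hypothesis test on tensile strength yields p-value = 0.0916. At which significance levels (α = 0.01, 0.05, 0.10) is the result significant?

p = 0.0916. Significant at: α = 0.1.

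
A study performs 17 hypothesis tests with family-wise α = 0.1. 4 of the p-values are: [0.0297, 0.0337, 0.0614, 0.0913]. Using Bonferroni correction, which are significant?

Bonferroni α = 0.1/17 = 0.00588. None of the given p-values are significant.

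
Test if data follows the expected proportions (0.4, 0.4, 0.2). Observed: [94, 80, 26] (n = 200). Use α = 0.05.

Expected: [80.0, 80.0, 40.0]. χ² = 7.35. df = 2, critical = 5.991. Reject H₀.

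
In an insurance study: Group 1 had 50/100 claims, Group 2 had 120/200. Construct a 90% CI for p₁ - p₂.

p̂₁ = 0.5, p̂₂ = 0.6. Difference = -0.1. CI = (-0.2, 0.0)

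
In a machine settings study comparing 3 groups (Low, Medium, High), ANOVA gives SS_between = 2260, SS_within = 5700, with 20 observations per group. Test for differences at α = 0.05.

df_between = 2, df_within = 57. F = MS_between/MS_within = 1130.0/100.0 = 11.3. F_crit ≈ 3.159. Reject H₀. At least one mean differs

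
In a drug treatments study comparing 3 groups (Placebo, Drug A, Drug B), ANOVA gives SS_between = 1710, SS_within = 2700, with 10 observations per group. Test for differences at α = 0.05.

df_between = 2, df_within = 27. F = MS_between/MS_within = 855.0/100.0 = 8.55. F_crit ≈ 3.354. Reject H₀. At least one mean differs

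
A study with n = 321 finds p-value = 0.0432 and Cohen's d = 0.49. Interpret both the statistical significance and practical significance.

Statistically significant (p = 0.0432 < 0.05). Cohen's d = 0.49 indicates a small effect size. Both statistical and practical significance should be considered.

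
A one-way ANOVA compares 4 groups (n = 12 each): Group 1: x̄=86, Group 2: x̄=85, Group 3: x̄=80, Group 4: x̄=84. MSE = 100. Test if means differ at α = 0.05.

Grand mean = 83.75. SS_between = 249.0, MS_between = 83.0. F = 0.83, F_crit ≈ 2.816. Fail to reject H₀.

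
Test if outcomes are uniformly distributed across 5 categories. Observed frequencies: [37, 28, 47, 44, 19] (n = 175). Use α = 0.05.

Expected = 35 each. χ² = Σ(O-E)²/E = 15.257. df = 4, critical value = 9.488. Reject H₀.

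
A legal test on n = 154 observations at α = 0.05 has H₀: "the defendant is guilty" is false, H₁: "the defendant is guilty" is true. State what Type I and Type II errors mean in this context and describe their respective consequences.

Type I (false positive): concluding that the defendant is guilty when it is not — convicting an innocent person. Type II (false negative): failing to conclude that the defendant is guilty when it is — acquitting a guilty person. Which is costlier depends on domain priorities and is a judgement call rather than a statistical fact.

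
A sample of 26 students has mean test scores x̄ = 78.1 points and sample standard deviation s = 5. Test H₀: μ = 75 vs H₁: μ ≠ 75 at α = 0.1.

t = (x̄ - μ₀)/(s/√n) = (78.1 - 75)/(5/√26) = 3.161. df = 25, critical t = ±1.708. Reject H₀.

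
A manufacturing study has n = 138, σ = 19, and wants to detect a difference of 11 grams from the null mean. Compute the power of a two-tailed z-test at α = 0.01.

SE = σ/√n = 19/√138 = 1.617. Non-centrality λ = d/SE = 11/1.617 = 6.801. Power ≈ Φ(λ - z_{α/2}) = Φ(6.801 - 2.576) = Φ(4.225) = 1.0.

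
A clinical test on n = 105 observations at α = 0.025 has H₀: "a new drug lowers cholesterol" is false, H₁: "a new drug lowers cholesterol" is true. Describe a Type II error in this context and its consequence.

Type II error: failing to reject H₀ when it is false — concluding that a new drug lowers cholesterol is not supported when in fact it is. Consequence: shelving an effective drug — patients miss out on a treatment that would have helped.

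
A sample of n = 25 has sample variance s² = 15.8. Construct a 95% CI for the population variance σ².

df = 24. χ²_{0.025} = 39.364, χ²_{0.975} = 12.401. CI for σ² = ((n-1)s²/χ²_{α/2}, (n-1)s²/χ²_{1-α/2}) = (24·15.8/39.364, 24·15.8/12.401) = (9.63, 30.58)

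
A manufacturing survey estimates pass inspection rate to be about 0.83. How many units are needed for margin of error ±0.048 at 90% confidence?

n = z²p(1-p)/E² = 1.645²×0.83×0.17/0.048² = 165.7 → n = 166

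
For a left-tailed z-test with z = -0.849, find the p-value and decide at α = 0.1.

p = P(Z < -0.849) = Φ(-0.849) ≈ 0.1979. Since p ≥ 0.1, fail to reject H₀ (not significant) at α = 0.1.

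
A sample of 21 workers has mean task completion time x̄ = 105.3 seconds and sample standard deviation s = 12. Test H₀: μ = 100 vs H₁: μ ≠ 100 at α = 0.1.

t = (x̄ - μ₀)/(s/√n) = (105.3 - 100)/(12/√21) = 2.024. df = 20, critical t = ±1.725. Reject H₀.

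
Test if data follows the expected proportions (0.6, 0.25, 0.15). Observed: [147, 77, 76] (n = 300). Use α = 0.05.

Expected: [180.0, 75.0, 45.0]. χ² = 27.459. df = 2, critical = 5.991. Reject H₀.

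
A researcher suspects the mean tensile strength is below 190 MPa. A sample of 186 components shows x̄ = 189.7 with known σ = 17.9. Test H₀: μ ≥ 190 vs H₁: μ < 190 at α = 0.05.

z = -0.229. Critical value: -1.645. Fail to reject H₀.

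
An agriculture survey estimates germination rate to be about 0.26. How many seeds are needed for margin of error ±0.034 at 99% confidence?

n = z²p(1-p)/E² = 2.576²×0.26×0.74/0.034² = 1104.4 → n = 1105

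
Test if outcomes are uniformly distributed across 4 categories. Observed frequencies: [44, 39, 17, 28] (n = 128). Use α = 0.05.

Expected = 32 each. χ² = Σ(O-E)²/E = 13.562. df = 3, critical value = 7.815. Reject H₀.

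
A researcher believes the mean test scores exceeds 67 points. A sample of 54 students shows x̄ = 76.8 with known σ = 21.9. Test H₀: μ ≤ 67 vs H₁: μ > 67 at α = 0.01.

z = 3.288. Critical value: 2.33. Reject H₀.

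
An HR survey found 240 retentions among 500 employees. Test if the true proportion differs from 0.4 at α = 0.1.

p̂ = 0.48, p₀ = 0.4. z = (p̂ - p₀)/√(p₀(1-p₀)/n) = 3.651. Critical: ±1.645. Reject H₀.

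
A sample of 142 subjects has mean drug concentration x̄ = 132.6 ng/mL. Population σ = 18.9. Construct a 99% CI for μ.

CI = x̄ ± z*(σ/√n) = 132.6 ± 2.576(18.9/√142) = 132.6 ± 4.09 = (128.51, 136.69)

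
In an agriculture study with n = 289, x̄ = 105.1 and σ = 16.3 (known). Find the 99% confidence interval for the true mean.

CI = x̄ ± z*(σ/√n) = 105.1 ± 2.576(16.3/√289) = 105.1 ± 2.47 = (102.63, 107.57)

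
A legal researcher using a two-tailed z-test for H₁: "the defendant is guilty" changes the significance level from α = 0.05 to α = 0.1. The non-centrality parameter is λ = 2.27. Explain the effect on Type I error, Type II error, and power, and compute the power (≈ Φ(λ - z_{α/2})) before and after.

Increasing α from 0.05 to 0.1:
• Type I error rate increases (α is the Type I rate by definition).
• Critical value moves from z_{α/2} = 1.96 to 1.645, so power = Φ(λ - z_{α/2}) goes from Φ(2.27 - 1.96) = 0.622 to Φ(2.27 - 1.645) = 0.734.
• Type II error rate β = 1 - power therefore decreases (0.378 → 0.266).
Appropriate when false negatives are costly — here, acquitting a guilty person.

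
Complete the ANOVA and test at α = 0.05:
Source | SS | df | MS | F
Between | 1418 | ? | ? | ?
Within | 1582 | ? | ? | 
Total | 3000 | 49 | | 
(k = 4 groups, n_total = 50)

df_between = 3, df_within = 46. MS_between = 472.67, MS_within = 34.39. F = 13.744, F_crit ≈ 2.807. Reject H₀.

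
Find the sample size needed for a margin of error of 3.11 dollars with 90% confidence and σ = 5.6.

n = (z*σ/E)² = (1.645×5.6/3.11)² = 8.8 → n = 9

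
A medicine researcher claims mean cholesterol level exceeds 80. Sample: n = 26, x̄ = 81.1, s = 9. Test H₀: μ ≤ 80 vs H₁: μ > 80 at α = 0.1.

t = (81.1 - 80)/(9/√26) = 0.623, df = 25. Critical t = 1.316. Fail to reject H₀.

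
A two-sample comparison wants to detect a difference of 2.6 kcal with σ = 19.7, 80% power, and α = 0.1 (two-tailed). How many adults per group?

n per group = 2(z_α/2 + z_β)²σ²/d² = 2×(1.645 + 0.84)²×19.7²/2.6² = 709.04 → n = 710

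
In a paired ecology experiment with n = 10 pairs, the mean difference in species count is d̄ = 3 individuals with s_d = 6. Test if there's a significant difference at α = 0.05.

t = d̄/(s_d/√n) = 3/(6/√10) = 1.581. df = 9, critical t = ±2.262. Fail to reject H₀.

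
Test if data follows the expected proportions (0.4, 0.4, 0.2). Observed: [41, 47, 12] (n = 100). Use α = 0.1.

Expected: [40.0, 40.0, 20.0]. χ² = 4.45. df = 2, critical = 4.605. Fail to reject H₀.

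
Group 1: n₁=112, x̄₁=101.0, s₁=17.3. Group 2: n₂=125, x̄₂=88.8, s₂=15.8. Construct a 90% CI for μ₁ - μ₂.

Difference = 12.2. SE = √(17.3²/112 + 15.8²/125) = 2.161. CI = (8.65, 15.75)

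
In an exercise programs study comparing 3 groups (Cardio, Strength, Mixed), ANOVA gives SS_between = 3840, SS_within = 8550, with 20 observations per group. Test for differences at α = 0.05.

df_between = 2, df_within = 57. F = MS_between/MS_within = 1920.0/150.0 = 12.8. F_crit ≈ 3.159. Reject H₀. At least one mean differs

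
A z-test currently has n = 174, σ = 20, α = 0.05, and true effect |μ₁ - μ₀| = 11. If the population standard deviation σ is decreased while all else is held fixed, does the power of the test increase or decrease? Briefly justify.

Power increases: a smaller σ shrinks the standard error σ/√n, moving the sampling distribution under H₁ further from the critical value.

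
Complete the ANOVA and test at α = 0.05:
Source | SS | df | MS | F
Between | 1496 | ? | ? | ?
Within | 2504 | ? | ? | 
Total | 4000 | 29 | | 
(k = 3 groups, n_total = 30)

df_between = 2, df_within = 27. MS_between = 748.0, MS_within = 92.74. F = 8.065, F_crit ≈ 3.354. Reject H₀.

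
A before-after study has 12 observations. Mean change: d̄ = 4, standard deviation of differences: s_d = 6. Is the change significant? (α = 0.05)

t = d̄/(s_d/√n) = 4/(6/√12) = 2.309. df = 11, critical t = ±2.201. Reject H₀.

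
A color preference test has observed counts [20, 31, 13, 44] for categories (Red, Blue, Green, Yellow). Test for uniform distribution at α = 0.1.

Expected = 27 each. χ² = Σ(O-E)²/E = 20.37. df = 3, critical value = 6.251. Reject H₀.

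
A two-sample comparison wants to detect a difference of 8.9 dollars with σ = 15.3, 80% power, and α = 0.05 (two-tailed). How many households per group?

n per group = 2(z_α/2 + z_β)²σ²/d² = 2×(1.96 + 0.84)²×15.3²/8.9² = 46.3 → n = 47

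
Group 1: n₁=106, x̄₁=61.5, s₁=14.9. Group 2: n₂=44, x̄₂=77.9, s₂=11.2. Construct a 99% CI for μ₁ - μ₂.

Difference = -16.4. SE = √(14.9²/106 + 11.2²/44) = 2.224. CI = (-22.13, -10.67)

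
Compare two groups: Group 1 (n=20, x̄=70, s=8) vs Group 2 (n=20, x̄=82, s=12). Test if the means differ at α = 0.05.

Pooled sp = 10.2. t = -3.721, df = 38. Critical t = ±2.024. Reject H₀.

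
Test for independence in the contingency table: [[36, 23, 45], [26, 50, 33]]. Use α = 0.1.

χ² = 13.335. df = 2, critical = 4.605. Reject H₀. Variables are dependent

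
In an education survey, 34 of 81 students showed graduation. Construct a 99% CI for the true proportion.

p̂ = 0.42. CI = p̂ ± z*√(p̂(1-p̂)/n) = (0.278, 0.561)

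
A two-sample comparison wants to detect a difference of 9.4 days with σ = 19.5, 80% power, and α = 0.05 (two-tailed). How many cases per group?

n per group = 2(z_α/2 + z_β)²σ²/d² = 2×(1.96 + 0.84)²×19.5²/9.4² = 67.5 → n = 68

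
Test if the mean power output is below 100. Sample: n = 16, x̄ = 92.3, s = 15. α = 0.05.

t = (92.3 - 100)/(15/√16) = -2.053, df = 15. Critical t = -1.753. Reject H₀.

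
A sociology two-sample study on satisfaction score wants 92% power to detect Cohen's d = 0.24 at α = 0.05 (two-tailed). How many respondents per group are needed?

z_{α/2} = 1.96, z_β = Φ⁻¹(0.92) = 1.405. For small effect (d = 0.24): n per group = 2(z_{α/2} + z_β)²/d² = 2(1.96 + 1.405)²/0.24² = 393.2 → 394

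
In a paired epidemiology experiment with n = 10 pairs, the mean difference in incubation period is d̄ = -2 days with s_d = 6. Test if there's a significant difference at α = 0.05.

t = d̄/(s_d/√n) = -2/(6/√10) = -1.054. df = 9, critical t = ±2.262. Fail to reject H₀.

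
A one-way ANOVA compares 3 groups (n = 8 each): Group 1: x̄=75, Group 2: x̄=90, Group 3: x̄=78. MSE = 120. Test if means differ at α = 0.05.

Grand mean = 81.0. SS_between = 1008.0, MS_between = 504.0. F = 4.2, F_crit ≈ 3.467. Reject H₀.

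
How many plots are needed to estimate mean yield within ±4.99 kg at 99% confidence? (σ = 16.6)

n = (z*σ/E)² = (2.576×16.6/4.99)² = 73.4 → n = 74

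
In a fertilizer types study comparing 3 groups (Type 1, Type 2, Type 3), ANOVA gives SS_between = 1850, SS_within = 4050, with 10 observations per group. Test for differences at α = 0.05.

df_between = 2, df_within = 27. F = MS_between/MS_within = 925.0/150.0 = 6.167. F_crit ≈ 3.354. Reject H₀. At least one mean differs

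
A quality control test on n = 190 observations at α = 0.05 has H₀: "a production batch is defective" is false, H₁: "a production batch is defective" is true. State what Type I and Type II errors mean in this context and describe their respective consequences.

Type I (false positive): concluding that a production batch is defective when it is not — scrapping a good batch — wasted material and cost for no reason. Type II (false negative): failing to conclude that a production batch is defective when it is — shipping a defective batch — faulty products reach customers. Which is costlier depends on domain priorities and is a judgement call rather than a statistical fact.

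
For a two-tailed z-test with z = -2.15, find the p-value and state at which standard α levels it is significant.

p = 2·P(Z > |-2.15|) = 2·(1 - Φ(2.15)) ≈ 0.0316. Significant at α = 0.1; Significant at α = 0.05.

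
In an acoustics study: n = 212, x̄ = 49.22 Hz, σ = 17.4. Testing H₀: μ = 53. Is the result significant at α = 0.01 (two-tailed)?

z = (49.22 - 53)/(17.4/√212) = -3.163. Since |z| > 2.576, significant at α = 0.01.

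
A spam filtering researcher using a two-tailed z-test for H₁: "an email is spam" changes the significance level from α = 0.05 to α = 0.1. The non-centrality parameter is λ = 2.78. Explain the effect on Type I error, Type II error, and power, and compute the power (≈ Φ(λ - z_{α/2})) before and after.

Increasing α from 0.05 to 0.1:
• Type I error rate increases (α is the Type I rate by definition).
• Critical value moves from z_{α/2} = 1.96 to 1.645, so power = Φ(λ - z_{α/2}) goes from Φ(2.78 - 1.96) = 0.794 to Φ(2.78 - 1.645) = 0.872.
• Type II error rate β = 1 - power therefore decreases (0.206 → 0.128).
Appropriate when false negatives are costly — here, a spam email lands in the inbox.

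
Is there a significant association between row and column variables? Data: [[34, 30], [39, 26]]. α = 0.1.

χ² = 0.62. df = 1, critical = 2.706. Fail to reject H₀. No evidence of dependence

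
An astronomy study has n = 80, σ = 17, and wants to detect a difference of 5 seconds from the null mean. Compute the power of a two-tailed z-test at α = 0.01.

SE = σ/√n = 17/√80 = 1.901. Non-centrality λ = d/SE = 5/1.901 = 2.631. Power ≈ Φ(λ - z_{α/2}) = Φ(2.631 - 2.576) = Φ(0.055) = 0.522.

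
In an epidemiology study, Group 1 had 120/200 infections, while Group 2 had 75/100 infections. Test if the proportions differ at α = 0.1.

p̂₁ = 0.6, p̂₂ = 0.75, pooled p̂ = 0.65. z = -2.568. Critical: ±1.645. Reject H₀.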